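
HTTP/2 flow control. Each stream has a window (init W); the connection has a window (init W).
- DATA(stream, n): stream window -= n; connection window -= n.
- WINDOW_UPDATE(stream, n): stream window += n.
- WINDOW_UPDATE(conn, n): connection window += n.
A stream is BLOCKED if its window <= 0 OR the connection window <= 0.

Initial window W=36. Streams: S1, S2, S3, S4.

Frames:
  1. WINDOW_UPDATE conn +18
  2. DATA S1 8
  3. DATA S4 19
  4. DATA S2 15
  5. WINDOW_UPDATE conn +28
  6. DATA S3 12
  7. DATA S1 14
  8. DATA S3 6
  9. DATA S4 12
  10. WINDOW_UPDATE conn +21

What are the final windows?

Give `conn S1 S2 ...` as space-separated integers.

Op 1: conn=54 S1=36 S2=36 S3=36 S4=36 blocked=[]
Op 2: conn=46 S1=28 S2=36 S3=36 S4=36 blocked=[]
Op 3: conn=27 S1=28 S2=36 S3=36 S4=17 blocked=[]
Op 4: conn=12 S1=28 S2=21 S3=36 S4=17 blocked=[]
Op 5: conn=40 S1=28 S2=21 S3=36 S4=17 blocked=[]
Op 6: conn=28 S1=28 S2=21 S3=24 S4=17 blocked=[]
Op 7: conn=14 S1=14 S2=21 S3=24 S4=17 blocked=[]
Op 8: conn=8 S1=14 S2=21 S3=18 S4=17 blocked=[]
Op 9: conn=-4 S1=14 S2=21 S3=18 S4=5 blocked=[1, 2, 3, 4]
Op 10: conn=17 S1=14 S2=21 S3=18 S4=5 blocked=[]

Answer: 17 14 21 18 5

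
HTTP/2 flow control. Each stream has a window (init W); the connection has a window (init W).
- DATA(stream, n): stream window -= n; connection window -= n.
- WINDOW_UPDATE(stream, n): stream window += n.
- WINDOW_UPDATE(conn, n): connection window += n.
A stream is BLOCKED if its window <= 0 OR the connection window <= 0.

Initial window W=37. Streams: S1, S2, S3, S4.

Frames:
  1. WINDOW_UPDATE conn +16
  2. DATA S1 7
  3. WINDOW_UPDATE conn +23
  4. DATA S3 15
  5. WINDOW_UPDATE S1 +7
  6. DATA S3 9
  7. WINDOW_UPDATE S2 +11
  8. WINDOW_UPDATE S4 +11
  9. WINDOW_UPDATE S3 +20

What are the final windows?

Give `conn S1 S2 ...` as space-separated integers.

Op 1: conn=53 S1=37 S2=37 S3=37 S4=37 blocked=[]
Op 2: conn=46 S1=30 S2=37 S3=37 S4=37 blocked=[]
Op 3: conn=69 S1=30 S2=37 S3=37 S4=37 blocked=[]
Op 4: conn=54 S1=30 S2=37 S3=22 S4=37 blocked=[]
Op 5: conn=54 S1=37 S2=37 S3=22 S4=37 blocked=[]
Op 6: conn=45 S1=37 S2=37 S3=13 S4=37 blocked=[]
Op 7: conn=45 S1=37 S2=48 S3=13 S4=37 blocked=[]
Op 8: conn=45 S1=37 S2=48 S3=13 S4=48 blocked=[]
Op 9: conn=45 S1=37 S2=48 S3=33 S4=48 blocked=[]

Answer: 45 37 48 33 48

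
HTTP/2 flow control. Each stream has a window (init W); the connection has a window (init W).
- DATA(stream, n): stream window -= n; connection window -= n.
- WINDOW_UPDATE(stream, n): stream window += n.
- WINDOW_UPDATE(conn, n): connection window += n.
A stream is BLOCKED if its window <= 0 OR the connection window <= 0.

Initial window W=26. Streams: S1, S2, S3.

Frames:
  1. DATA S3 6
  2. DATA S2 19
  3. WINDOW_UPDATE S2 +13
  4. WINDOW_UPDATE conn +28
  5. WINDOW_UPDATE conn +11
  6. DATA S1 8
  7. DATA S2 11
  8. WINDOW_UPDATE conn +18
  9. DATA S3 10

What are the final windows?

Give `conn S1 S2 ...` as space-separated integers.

Op 1: conn=20 S1=26 S2=26 S3=20 blocked=[]
Op 2: conn=1 S1=26 S2=7 S3=20 blocked=[]
Op 3: conn=1 S1=26 S2=20 S3=20 blocked=[]
Op 4: conn=29 S1=26 S2=20 S3=20 blocked=[]
Op 5: conn=40 S1=26 S2=20 S3=20 blocked=[]
Op 6: conn=32 S1=18 S2=20 S3=20 blocked=[]
Op 7: conn=21 S1=18 S2=9 S3=20 blocked=[]
Op 8: conn=39 S1=18 S2=9 S3=20 blocked=[]
Op 9: conn=29 S1=18 S2=9 S3=10 blocked=[]

Answer: 29 18 9 10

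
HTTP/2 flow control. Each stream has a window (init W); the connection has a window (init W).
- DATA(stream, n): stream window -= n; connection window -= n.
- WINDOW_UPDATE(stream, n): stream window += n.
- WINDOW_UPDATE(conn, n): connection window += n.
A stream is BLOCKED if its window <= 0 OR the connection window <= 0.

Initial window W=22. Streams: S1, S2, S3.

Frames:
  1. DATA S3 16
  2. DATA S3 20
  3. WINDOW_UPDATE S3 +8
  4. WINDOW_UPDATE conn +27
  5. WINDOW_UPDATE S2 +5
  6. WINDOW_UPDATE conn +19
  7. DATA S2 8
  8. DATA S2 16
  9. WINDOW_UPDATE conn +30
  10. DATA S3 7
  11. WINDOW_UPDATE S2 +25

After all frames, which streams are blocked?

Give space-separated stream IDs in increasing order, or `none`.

Answer: S3

Derivation:
Op 1: conn=6 S1=22 S2=22 S3=6 blocked=[]
Op 2: conn=-14 S1=22 S2=22 S3=-14 blocked=[1, 2, 3]
Op 3: conn=-14 S1=22 S2=22 S3=-6 blocked=[1, 2, 3]
Op 4: conn=13 S1=22 S2=22 S3=-6 blocked=[3]
Op 5: conn=13 S1=22 S2=27 S3=-6 blocked=[3]
Op 6: conn=32 S1=22 S2=27 S3=-6 blocked=[3]
Op 7: conn=24 S1=22 S2=19 S3=-6 blocked=[3]
Op 8: conn=8 S1=22 S2=3 S3=-6 blocked=[3]
Op 9: conn=38 S1=22 S2=3 S3=-6 blocked=[3]
Op 10: conn=31 S1=22 S2=3 S3=-13 blocked=[3]
Op 11: conn=31 S1=22 S2=28 S3=-13 blocked=[3]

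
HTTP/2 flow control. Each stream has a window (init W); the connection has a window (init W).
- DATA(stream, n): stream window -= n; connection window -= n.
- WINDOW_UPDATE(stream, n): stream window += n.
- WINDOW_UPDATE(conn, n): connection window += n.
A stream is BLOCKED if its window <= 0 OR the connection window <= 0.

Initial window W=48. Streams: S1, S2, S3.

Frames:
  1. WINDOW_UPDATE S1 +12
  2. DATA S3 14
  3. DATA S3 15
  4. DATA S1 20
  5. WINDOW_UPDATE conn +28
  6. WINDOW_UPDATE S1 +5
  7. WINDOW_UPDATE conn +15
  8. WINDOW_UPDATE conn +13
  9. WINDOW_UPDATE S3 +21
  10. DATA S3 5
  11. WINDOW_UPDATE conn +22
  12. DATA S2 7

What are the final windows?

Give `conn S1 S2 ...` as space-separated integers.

Answer: 65 45 41 35

Derivation:
Op 1: conn=48 S1=60 S2=48 S3=48 blocked=[]
Op 2: conn=34 S1=60 S2=48 S3=34 blocked=[]
Op 3: conn=19 S1=60 S2=48 S3=19 blocked=[]
Op 4: conn=-1 S1=40 S2=48 S3=19 blocked=[1, 2, 3]
Op 5: conn=27 S1=40 S2=48 S3=19 blocked=[]
Op 6: conn=27 S1=45 S2=48 S3=19 blocked=[]
Op 7: conn=42 S1=45 S2=48 S3=19 blocked=[]
Op 8: conn=55 S1=45 S2=48 S3=19 blocked=[]
Op 9: conn=55 S1=45 S2=48 S3=40 blocked=[]
Op 10: conn=50 S1=45 S2=48 S3=35 blocked=[]
Op 11: conn=72 S1=45 S2=48 S3=35 blocked=[]
Op 12: conn=65 S1=45 S2=41 S3=35 blocked=[]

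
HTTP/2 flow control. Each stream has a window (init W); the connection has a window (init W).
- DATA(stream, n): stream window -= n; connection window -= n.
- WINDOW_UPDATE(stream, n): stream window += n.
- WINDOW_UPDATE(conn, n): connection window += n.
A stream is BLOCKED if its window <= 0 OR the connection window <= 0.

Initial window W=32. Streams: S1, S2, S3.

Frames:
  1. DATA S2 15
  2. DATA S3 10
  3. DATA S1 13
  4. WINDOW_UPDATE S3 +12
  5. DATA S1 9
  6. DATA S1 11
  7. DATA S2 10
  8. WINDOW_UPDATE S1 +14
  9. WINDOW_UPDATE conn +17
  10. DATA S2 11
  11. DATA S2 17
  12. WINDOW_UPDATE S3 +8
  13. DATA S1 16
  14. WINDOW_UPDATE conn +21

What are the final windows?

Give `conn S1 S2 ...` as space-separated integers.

Op 1: conn=17 S1=32 S2=17 S3=32 blocked=[]
Op 2: conn=7 S1=32 S2=17 S3=22 blocked=[]
Op 3: conn=-6 S1=19 S2=17 S3=22 blocked=[1, 2, 3]
Op 4: conn=-6 S1=19 S2=17 S3=34 blocked=[1, 2, 3]
Op 5: conn=-15 S1=10 S2=17 S3=34 blocked=[1, 2, 3]
Op 6: conn=-26 S1=-1 S2=17 S3=34 blocked=[1, 2, 3]
Op 7: conn=-36 S1=-1 S2=7 S3=34 blocked=[1, 2, 3]
Op 8: conn=-36 S1=13 S2=7 S3=34 blocked=[1, 2, 3]
Op 9: conn=-19 S1=13 S2=7 S3=34 blocked=[1, 2, 3]
Op 10: conn=-30 S1=13 S2=-4 S3=34 blocked=[1, 2, 3]
Op 11: conn=-47 S1=13 S2=-21 S3=34 blocked=[1, 2, 3]
Op 12: conn=-47 S1=13 S2=-21 S3=42 blocked=[1, 2, 3]
Op 13: conn=-63 S1=-3 S2=-21 S3=42 blocked=[1, 2, 3]
Op 14: conn=-42 S1=-3 S2=-21 S3=42 blocked=[1, 2, 3]

Answer: -42 -3 -21 42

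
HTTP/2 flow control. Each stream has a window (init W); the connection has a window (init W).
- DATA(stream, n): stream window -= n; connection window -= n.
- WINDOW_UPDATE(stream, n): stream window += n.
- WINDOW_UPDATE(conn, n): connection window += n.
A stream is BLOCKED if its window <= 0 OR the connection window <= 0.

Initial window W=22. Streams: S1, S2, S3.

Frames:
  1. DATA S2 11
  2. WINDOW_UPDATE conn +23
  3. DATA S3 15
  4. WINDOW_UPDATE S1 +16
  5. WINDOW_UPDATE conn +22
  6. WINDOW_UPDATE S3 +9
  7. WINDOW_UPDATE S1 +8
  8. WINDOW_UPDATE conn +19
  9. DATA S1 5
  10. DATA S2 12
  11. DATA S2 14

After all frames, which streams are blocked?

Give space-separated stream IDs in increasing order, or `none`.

Op 1: conn=11 S1=22 S2=11 S3=22 blocked=[]
Op 2: conn=34 S1=22 S2=11 S3=22 blocked=[]
Op 3: conn=19 S1=22 S2=11 S3=7 blocked=[]
Op 4: conn=19 S1=38 S2=11 S3=7 blocked=[]
Op 5: conn=41 S1=38 S2=11 S3=7 blocked=[]
Op 6: conn=41 S1=38 S2=11 S3=16 blocked=[]
Op 7: conn=41 S1=46 S2=11 S3=16 blocked=[]
Op 8: conn=60 S1=46 S2=11 S3=16 blocked=[]
Op 9: conn=55 S1=41 S2=11 S3=16 blocked=[]
Op 10: conn=43 S1=41 S2=-1 S3=16 blocked=[2]
Op 11: conn=29 S1=41 S2=-15 S3=16 blocked=[2]

Answer: S2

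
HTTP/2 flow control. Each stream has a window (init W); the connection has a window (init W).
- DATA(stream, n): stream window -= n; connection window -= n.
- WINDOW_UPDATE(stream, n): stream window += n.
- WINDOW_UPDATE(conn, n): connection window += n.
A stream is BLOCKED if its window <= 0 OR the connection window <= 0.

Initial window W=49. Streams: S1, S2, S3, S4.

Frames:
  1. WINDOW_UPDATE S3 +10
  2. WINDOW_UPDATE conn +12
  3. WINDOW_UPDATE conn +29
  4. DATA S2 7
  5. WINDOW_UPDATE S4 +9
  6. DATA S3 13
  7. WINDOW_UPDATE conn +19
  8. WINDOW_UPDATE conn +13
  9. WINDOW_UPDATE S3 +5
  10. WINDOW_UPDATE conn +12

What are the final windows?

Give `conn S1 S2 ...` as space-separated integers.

Op 1: conn=49 S1=49 S2=49 S3=59 S4=49 blocked=[]
Op 2: conn=61 S1=49 S2=49 S3=59 S4=49 blocked=[]
Op 3: conn=90 S1=49 S2=49 S3=59 S4=49 blocked=[]
Op 4: conn=83 S1=49 S2=42 S3=59 S4=49 blocked=[]
Op 5: conn=83 S1=49 S2=42 S3=59 S4=58 blocked=[]
Op 6: conn=70 S1=49 S2=42 S3=46 S4=58 blocked=[]
Op 7: conn=89 S1=49 S2=42 S3=46 S4=58 blocked=[]
Op 8: conn=102 S1=49 S2=42 S3=46 S4=58 blocked=[]
Op 9: conn=102 S1=49 S2=42 S3=51 S4=58 blocked=[]
Op 10: conn=114 S1=49 S2=42 S3=51 S4=58 blocked=[]

Answer: 114 49 42 51 58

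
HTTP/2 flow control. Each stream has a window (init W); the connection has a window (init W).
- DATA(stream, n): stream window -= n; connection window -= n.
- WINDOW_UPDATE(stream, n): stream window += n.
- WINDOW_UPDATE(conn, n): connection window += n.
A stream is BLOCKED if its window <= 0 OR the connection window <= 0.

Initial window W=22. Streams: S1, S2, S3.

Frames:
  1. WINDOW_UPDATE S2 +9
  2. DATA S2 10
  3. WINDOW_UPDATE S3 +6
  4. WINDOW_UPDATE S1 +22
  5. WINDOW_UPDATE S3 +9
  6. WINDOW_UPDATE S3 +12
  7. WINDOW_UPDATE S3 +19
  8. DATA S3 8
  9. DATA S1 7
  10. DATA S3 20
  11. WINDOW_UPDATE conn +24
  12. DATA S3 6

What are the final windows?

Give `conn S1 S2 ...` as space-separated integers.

Op 1: conn=22 S1=22 S2=31 S3=22 blocked=[]
Op 2: conn=12 S1=22 S2=21 S3=22 blocked=[]
Op 3: conn=12 S1=22 S2=21 S3=28 blocked=[]
Op 4: conn=12 S1=44 S2=21 S3=28 blocked=[]
Op 5: conn=12 S1=44 S2=21 S3=37 blocked=[]
Op 6: conn=12 S1=44 S2=21 S3=49 blocked=[]
Op 7: conn=12 S1=44 S2=21 S3=68 blocked=[]
Op 8: conn=4 S1=44 S2=21 S3=60 blocked=[]
Op 9: conn=-3 S1=37 S2=21 S3=60 blocked=[1, 2, 3]
Op 10: conn=-23 S1=37 S2=21 S3=40 blocked=[1, 2, 3]
Op 11: conn=1 S1=37 S2=21 S3=40 blocked=[]
Op 12: conn=-5 S1=37 S2=21 S3=34 blocked=[1, 2, 3]

Answer: -5 37 21 34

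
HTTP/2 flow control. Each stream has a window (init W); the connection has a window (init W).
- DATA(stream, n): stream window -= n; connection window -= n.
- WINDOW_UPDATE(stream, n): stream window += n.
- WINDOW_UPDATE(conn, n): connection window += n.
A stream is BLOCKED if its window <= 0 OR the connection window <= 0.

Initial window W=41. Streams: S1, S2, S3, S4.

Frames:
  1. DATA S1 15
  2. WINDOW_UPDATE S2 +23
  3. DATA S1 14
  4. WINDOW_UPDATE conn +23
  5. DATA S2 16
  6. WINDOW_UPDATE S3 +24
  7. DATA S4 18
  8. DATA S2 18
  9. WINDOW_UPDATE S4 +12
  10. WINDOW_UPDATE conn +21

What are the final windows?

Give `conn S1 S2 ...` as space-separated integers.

Answer: 4 12 30 65 35

Derivation:
Op 1: conn=26 S1=26 S2=41 S3=41 S4=41 blocked=[]
Op 2: conn=26 S1=26 S2=64 S3=41 S4=41 blocked=[]
Op 3: conn=12 S1=12 S2=64 S3=41 S4=41 blocked=[]
Op 4: conn=35 S1=12 S2=64 S3=41 S4=41 blocked=[]
Op 5: conn=19 S1=12 S2=48 S3=41 S4=41 blocked=[]
Op 6: conn=19 S1=12 S2=48 S3=65 S4=41 blocked=[]
Op 7: conn=1 S1=12 S2=48 S3=65 S4=23 blocked=[]
Op 8: conn=-17 S1=12 S2=30 S3=65 S4=23 blocked=[1, 2, 3, 4]
Op 9: conn=-17 S1=12 S2=30 S3=65 S4=35 blocked=[1, 2, 3, 4]
Op 10: conn=4 S1=12 S2=30 S3=65 S4=35 blocked=[]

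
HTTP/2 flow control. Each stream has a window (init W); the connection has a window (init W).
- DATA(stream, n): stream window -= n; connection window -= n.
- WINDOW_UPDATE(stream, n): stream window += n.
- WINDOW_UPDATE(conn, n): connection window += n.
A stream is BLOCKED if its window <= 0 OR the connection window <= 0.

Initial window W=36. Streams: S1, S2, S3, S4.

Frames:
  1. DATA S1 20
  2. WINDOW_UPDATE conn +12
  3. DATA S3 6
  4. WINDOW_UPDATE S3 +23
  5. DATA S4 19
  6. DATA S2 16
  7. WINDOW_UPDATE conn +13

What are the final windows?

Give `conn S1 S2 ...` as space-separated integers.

Op 1: conn=16 S1=16 S2=36 S3=36 S4=36 blocked=[]
Op 2: conn=28 S1=16 S2=36 S3=36 S4=36 blocked=[]
Op 3: conn=22 S1=16 S2=36 S3=30 S4=36 blocked=[]
Op 4: conn=22 S1=16 S2=36 S3=53 S4=36 blocked=[]
Op 5: conn=3 S1=16 S2=36 S3=53 S4=17 blocked=[]
Op 6: conn=-13 S1=16 S2=20 S3=53 S4=17 blocked=[1, 2, 3, 4]
Op 7: conn=0 S1=16 S2=20 S3=53 S4=17 blocked=[1, 2, 3, 4]

Answer: 0 16 20 53 17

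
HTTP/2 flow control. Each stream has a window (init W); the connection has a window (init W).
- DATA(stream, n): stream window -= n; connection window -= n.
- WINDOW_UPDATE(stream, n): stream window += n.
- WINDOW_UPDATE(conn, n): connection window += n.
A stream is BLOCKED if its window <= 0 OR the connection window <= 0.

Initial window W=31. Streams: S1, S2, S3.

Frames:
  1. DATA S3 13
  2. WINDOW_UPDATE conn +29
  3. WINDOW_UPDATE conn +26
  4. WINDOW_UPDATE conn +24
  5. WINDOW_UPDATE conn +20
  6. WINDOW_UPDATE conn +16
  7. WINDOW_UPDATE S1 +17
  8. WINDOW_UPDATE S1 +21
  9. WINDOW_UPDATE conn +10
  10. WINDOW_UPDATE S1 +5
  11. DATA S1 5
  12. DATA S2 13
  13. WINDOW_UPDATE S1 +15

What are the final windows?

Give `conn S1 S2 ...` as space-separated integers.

Op 1: conn=18 S1=31 S2=31 S3=18 blocked=[]
Op 2: conn=47 S1=31 S2=31 S3=18 blocked=[]
Op 3: conn=73 S1=31 S2=31 S3=18 blocked=[]
Op 4: conn=97 S1=31 S2=31 S3=18 blocked=[]
Op 5: conn=117 S1=31 S2=31 S3=18 blocked=[]
Op 6: conn=133 S1=31 S2=31 S3=18 blocked=[]
Op 7: conn=133 S1=48 S2=31 S3=18 blocked=[]
Op 8: conn=133 S1=69 S2=31 S3=18 blocked=[]
Op 9: conn=143 S1=69 S2=31 S3=18 blocked=[]
Op 10: conn=143 S1=74 S2=31 S3=18 blocked=[]
Op 11: conn=138 S1=69 S2=31 S3=18 blocked=[]
Op 12: conn=125 S1=69 S2=18 S3=18 blocked=[]
Op 13: conn=125 S1=84 S2=18 S3=18 blocked=[]

Answer: 125 84 18 18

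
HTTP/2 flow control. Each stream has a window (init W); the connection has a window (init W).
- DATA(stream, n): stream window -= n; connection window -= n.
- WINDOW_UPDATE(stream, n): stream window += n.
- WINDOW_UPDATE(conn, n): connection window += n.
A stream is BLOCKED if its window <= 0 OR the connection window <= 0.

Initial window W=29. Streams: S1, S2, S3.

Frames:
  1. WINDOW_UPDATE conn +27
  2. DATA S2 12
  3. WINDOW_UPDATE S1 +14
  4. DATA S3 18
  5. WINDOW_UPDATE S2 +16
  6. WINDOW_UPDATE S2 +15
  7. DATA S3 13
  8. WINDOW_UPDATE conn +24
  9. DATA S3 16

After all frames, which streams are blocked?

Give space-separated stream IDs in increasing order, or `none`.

Op 1: conn=56 S1=29 S2=29 S3=29 blocked=[]
Op 2: conn=44 S1=29 S2=17 S3=29 blocked=[]
Op 3: conn=44 S1=43 S2=17 S3=29 blocked=[]
Op 4: conn=26 S1=43 S2=17 S3=11 blocked=[]
Op 5: conn=26 S1=43 S2=33 S3=11 blocked=[]
Op 6: conn=26 S1=43 S2=48 S3=11 blocked=[]
Op 7: conn=13 S1=43 S2=48 S3=-2 blocked=[3]
Op 8: conn=37 S1=43 S2=48 S3=-2 blocked=[3]
Op 9: conn=21 S1=43 S2=48 S3=-18 blocked=[3]

Answer: S3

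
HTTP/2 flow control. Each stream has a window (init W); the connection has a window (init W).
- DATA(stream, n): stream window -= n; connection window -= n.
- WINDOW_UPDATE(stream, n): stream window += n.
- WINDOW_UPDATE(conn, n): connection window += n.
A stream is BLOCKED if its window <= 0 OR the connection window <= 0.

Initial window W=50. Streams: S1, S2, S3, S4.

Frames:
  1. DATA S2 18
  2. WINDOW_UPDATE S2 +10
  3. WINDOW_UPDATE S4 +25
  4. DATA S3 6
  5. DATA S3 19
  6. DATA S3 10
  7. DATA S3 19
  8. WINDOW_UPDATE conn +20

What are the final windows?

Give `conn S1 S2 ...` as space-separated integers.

Op 1: conn=32 S1=50 S2=32 S3=50 S4=50 blocked=[]
Op 2: conn=32 S1=50 S2=42 S3=50 S4=50 blocked=[]
Op 3: conn=32 S1=50 S2=42 S3=50 S4=75 blocked=[]
Op 4: conn=26 S1=50 S2=42 S3=44 S4=75 blocked=[]
Op 5: conn=7 S1=50 S2=42 S3=25 S4=75 blocked=[]
Op 6: conn=-3 S1=50 S2=42 S3=15 S4=75 blocked=[1, 2, 3, 4]
Op 7: conn=-22 S1=50 S2=42 S3=-4 S4=75 blocked=[1, 2, 3, 4]
Op 8: conn=-2 S1=50 S2=42 S3=-4 S4=75 blocked=[1, 2, 3, 4]

Answer: -2 50 42 -4 75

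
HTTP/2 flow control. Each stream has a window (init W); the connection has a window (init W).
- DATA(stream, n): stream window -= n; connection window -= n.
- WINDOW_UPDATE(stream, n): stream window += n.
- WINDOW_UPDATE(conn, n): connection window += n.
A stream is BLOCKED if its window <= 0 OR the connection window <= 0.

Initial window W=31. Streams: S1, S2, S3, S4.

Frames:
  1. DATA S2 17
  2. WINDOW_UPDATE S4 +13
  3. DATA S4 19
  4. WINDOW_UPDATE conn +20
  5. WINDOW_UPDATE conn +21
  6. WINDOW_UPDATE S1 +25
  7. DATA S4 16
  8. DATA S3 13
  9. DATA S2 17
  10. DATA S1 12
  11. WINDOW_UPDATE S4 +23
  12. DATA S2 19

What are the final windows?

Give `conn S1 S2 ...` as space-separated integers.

Op 1: conn=14 S1=31 S2=14 S3=31 S4=31 blocked=[]
Op 2: conn=14 S1=31 S2=14 S3=31 S4=44 blocked=[]
Op 3: conn=-5 S1=31 S2=14 S3=31 S4=25 blocked=[1, 2, 3, 4]
Op 4: conn=15 S1=31 S2=14 S3=31 S4=25 blocked=[]
Op 5: conn=36 S1=31 S2=14 S3=31 S4=25 blocked=[]
Op 6: conn=36 S1=56 S2=14 S3=31 S4=25 blocked=[]
Op 7: conn=20 S1=56 S2=14 S3=31 S4=9 blocked=[]
Op 8: conn=7 S1=56 S2=14 S3=18 S4=9 blocked=[]
Op 9: conn=-10 S1=56 S2=-3 S3=18 S4=9 blocked=[1, 2, 3, 4]
Op 10: conn=-22 S1=44 S2=-3 S3=18 S4=9 blocked=[1, 2, 3, 4]
Op 11: conn=-22 S1=44 S2=-3 S3=18 S4=32 blocked=[1, 2, 3, 4]
Op 12: conn=-41 S1=44 S2=-22 S3=18 S4=32 blocked=[1, 2, 3, 4]

Answer: -41 44 -22 18 32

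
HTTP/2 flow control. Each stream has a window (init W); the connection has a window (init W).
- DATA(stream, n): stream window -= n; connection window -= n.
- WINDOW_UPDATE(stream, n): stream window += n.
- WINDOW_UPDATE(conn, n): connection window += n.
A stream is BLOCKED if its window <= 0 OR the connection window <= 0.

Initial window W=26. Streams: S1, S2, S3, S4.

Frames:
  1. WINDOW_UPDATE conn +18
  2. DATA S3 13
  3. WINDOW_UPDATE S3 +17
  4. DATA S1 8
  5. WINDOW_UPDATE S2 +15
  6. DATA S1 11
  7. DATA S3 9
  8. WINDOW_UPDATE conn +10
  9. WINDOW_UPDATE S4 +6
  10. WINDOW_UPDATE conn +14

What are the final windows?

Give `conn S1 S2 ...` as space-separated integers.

Answer: 27 7 41 21 32

Derivation:
Op 1: conn=44 S1=26 S2=26 S3=26 S4=26 blocked=[]
Op 2: conn=31 S1=26 S2=26 S3=13 S4=26 blocked=[]
Op 3: conn=31 S1=26 S2=26 S3=30 S4=26 blocked=[]
Op 4: conn=23 S1=18 S2=26 S3=30 S4=26 blocked=[]
Op 5: conn=23 S1=18 S2=41 S3=30 S4=26 blocked=[]
Op 6: conn=12 S1=7 S2=41 S3=30 S4=26 blocked=[]
Op 7: conn=3 S1=7 S2=41 S3=21 S4=26 blocked=[]
Op 8: conn=13 S1=7 S2=41 S3=21 S4=26 blocked=[]
Op 9: conn=13 S1=7 S2=41 S3=21 S4=32 blocked=[]
Op 10: conn=27 S1=7 S2=41 S3=21 S4=32 blocked=[]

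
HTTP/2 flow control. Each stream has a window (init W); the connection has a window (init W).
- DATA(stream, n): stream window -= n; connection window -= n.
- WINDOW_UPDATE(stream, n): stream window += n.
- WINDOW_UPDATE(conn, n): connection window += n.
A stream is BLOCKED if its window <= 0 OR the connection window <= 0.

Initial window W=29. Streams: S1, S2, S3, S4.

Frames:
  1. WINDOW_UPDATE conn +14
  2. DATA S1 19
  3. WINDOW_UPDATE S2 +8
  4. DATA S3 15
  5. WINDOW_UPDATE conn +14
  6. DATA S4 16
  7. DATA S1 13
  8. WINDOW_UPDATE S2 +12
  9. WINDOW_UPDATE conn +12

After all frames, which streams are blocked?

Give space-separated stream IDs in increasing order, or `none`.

Answer: S1

Derivation:
Op 1: conn=43 S1=29 S2=29 S3=29 S4=29 blocked=[]
Op 2: conn=24 S1=10 S2=29 S3=29 S4=29 blocked=[]
Op 3: conn=24 S1=10 S2=37 S3=29 S4=29 blocked=[]
Op 4: conn=9 S1=10 S2=37 S3=14 S4=29 blocked=[]
Op 5: conn=23 S1=10 S2=37 S3=14 S4=29 blocked=[]
Op 6: conn=7 S1=10 S2=37 S3=14 S4=13 blocked=[]
Op 7: conn=-6 S1=-3 S2=37 S3=14 S4=13 blocked=[1, 2, 3, 4]
Op 8: conn=-6 S1=-3 S2=49 S3=14 S4=13 blocked=[1, 2, 3, 4]
Op 9: conn=6 S1=-3 S2=49 S3=14 S4=13 blocked=[1]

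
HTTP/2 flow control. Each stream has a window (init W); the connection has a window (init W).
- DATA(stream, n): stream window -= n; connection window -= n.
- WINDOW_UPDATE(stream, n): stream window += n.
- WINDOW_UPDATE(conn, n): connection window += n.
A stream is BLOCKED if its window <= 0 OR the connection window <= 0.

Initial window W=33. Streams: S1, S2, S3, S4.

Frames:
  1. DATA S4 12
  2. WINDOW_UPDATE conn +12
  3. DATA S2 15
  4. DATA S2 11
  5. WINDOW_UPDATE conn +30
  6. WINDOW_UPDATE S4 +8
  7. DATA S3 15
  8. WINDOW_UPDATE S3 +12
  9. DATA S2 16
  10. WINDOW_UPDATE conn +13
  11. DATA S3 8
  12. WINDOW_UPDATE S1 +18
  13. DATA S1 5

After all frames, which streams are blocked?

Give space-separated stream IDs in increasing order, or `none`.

Answer: S2

Derivation:
Op 1: conn=21 S1=33 S2=33 S3=33 S4=21 blocked=[]
Op 2: conn=33 S1=33 S2=33 S3=33 S4=21 blocked=[]
Op 3: conn=18 S1=33 S2=18 S3=33 S4=21 blocked=[]
Op 4: conn=7 S1=33 S2=7 S3=33 S4=21 blocked=[]
Op 5: conn=37 S1=33 S2=7 S3=33 S4=21 blocked=[]
Op 6: conn=37 S1=33 S2=7 S3=33 S4=29 blocked=[]
Op 7: conn=22 S1=33 S2=7 S3=18 S4=29 blocked=[]
Op 8: conn=22 S1=33 S2=7 S3=30 S4=29 blocked=[]
Op 9: conn=6 S1=33 S2=-9 S3=30 S4=29 blocked=[2]
Op 10: conn=19 S1=33 S2=-9 S3=30 S4=29 blocked=[2]
Op 11: conn=11 S1=33 S2=-9 S3=22 S4=29 blocked=[2]
Op 12: conn=11 S1=51 S2=-9 S3=22 S4=29 blocked=[2]
Op 13: conn=6 S1=46 S2=-9 S3=22 S4=29 blocked=[2]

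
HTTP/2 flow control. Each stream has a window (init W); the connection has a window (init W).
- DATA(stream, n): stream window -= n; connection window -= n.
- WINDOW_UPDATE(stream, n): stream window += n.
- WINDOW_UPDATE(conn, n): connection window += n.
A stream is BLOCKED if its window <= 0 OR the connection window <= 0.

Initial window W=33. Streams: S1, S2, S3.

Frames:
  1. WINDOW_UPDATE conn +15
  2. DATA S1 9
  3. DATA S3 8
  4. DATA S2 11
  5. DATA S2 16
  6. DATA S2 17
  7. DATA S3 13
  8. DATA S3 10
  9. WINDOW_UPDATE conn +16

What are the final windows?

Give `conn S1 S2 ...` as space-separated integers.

Answer: -20 24 -11 2

Derivation:
Op 1: conn=48 S1=33 S2=33 S3=33 blocked=[]
Op 2: conn=39 S1=24 S2=33 S3=33 blocked=[]
Op 3: conn=31 S1=24 S2=33 S3=25 blocked=[]
Op 4: conn=20 S1=24 S2=22 S3=25 blocked=[]
Op 5: conn=4 S1=24 S2=6 S3=25 blocked=[]
Op 6: conn=-13 S1=24 S2=-11 S3=25 blocked=[1, 2, 3]
Op 7: conn=-26 S1=24 S2=-11 S3=12 blocked=[1, 2, 3]
Op 8: conn=-36 S1=24 S2=-11 S3=2 blocked=[1, 2, 3]
Op 9: conn=-20 S1=24 S2=-11 S3=2 blocked=[1, 2, 3]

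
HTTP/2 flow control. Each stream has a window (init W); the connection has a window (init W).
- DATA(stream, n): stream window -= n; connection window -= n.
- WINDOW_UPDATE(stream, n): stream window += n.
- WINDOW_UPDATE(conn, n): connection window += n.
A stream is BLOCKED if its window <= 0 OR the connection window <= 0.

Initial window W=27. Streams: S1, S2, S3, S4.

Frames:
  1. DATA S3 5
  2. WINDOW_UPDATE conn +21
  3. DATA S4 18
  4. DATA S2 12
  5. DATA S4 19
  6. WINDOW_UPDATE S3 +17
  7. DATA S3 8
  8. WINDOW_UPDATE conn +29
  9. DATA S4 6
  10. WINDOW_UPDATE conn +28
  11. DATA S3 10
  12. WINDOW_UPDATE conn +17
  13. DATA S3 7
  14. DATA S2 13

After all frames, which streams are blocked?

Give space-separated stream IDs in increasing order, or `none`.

Answer: S4

Derivation:
Op 1: conn=22 S1=27 S2=27 S3=22 S4=27 blocked=[]
Op 2: conn=43 S1=27 S2=27 S3=22 S4=27 blocked=[]
Op 3: conn=25 S1=27 S2=27 S3=22 S4=9 blocked=[]
Op 4: conn=13 S1=27 S2=15 S3=22 S4=9 blocked=[]
Op 5: conn=-6 S1=27 S2=15 S3=22 S4=-10 blocked=[1, 2, 3, 4]
Op 6: conn=-6 S1=27 S2=15 S3=39 S4=-10 blocked=[1, 2, 3, 4]
Op 7: conn=-14 S1=27 S2=15 S3=31 S4=-10 blocked=[1, 2, 3, 4]
Op 8: conn=15 S1=27 S2=15 S3=31 S4=-10 blocked=[4]
Op 9: conn=9 S1=27 S2=15 S3=31 S4=-16 blocked=[4]
Op 10: conn=37 S1=27 S2=15 S3=31 S4=-16 blocked=[4]
Op 11: conn=27 S1=27 S2=15 S3=21 S4=-16 blocked=[4]
Op 12: conn=44 S1=27 S2=15 S3=21 S4=-16 blocked=[4]
Op 13: conn=37 S1=27 S2=15 S3=14 S4=-16 blocked=[4]
Op 14: conn=24 S1=27 S2=2 S3=14 S4=-16 blocked=[4]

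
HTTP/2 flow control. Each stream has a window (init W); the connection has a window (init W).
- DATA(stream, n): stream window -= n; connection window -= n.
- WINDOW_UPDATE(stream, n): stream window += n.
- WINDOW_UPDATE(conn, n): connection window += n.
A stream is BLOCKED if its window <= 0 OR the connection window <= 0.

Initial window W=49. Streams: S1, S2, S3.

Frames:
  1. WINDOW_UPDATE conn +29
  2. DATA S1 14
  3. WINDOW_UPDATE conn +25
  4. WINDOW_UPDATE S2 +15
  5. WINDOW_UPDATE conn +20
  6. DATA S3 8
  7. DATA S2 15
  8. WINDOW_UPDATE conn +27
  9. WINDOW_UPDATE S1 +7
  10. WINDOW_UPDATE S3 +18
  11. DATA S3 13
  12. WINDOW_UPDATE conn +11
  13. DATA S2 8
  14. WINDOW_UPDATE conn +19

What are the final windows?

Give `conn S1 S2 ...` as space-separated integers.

Answer: 122 42 41 46

Derivation:
Op 1: conn=78 S1=49 S2=49 S3=49 blocked=[]
Op 2: conn=64 S1=35 S2=49 S3=49 blocked=[]
Op 3: conn=89 S1=35 S2=49 S3=49 blocked=[]
Op 4: conn=89 S1=35 S2=64 S3=49 blocked=[]
Op 5: conn=109 S1=35 S2=64 S3=49 blocked=[]
Op 6: conn=101 S1=35 S2=64 S3=41 blocked=[]
Op 7: conn=86 S1=35 S2=49 S3=41 blocked=[]
Op 8: conn=113 S1=35 S2=49 S3=41 blocked=[]
Op 9: conn=113 S1=42 S2=49 S3=41 blocked=[]
Op 10: conn=113 S1=42 S2=49 S3=59 blocked=[]
Op 11: conn=100 S1=42 S2=49 S3=46 blocked=[]
Op 12: conn=111 S1=42 S2=49 S3=46 blocked=[]
Op 13: conn=103 S1=42 S2=41 S3=46 blocked=[]
Op 14: conn=122 S1=42 S2=41 S3=46 blocked=[]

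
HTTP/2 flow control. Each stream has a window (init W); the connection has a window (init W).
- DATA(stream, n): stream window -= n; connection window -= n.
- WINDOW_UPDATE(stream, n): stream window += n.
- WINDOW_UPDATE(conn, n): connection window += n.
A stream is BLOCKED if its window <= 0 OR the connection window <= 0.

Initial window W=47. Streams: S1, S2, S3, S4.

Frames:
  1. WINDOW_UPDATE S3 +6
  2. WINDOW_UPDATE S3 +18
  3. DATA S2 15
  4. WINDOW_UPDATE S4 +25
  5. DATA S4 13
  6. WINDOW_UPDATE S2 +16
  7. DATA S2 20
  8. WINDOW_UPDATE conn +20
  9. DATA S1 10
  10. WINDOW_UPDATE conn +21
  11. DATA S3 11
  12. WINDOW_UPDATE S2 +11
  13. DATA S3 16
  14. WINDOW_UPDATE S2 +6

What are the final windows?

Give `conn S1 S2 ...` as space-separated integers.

Op 1: conn=47 S1=47 S2=47 S3=53 S4=47 blocked=[]
Op 2: conn=47 S1=47 S2=47 S3=71 S4=47 blocked=[]
Op 3: conn=32 S1=47 S2=32 S3=71 S4=47 blocked=[]
Op 4: conn=32 S1=47 S2=32 S3=71 S4=72 blocked=[]
Op 5: conn=19 S1=47 S2=32 S3=71 S4=59 blocked=[]
Op 6: conn=19 S1=47 S2=48 S3=71 S4=59 blocked=[]
Op 7: conn=-1 S1=47 S2=28 S3=71 S4=59 blocked=[1, 2, 3, 4]
Op 8: conn=19 S1=47 S2=28 S3=71 S4=59 blocked=[]
Op 9: conn=9 S1=37 S2=28 S3=71 S4=59 blocked=[]
Op 10: conn=30 S1=37 S2=28 S3=71 S4=59 blocked=[]
Op 11: conn=19 S1=37 S2=28 S3=60 S4=59 blocked=[]
Op 12: conn=19 S1=37 S2=39 S3=60 S4=59 blocked=[]
Op 13: conn=3 S1=37 S2=39 S3=44 S4=59 blocked=[]
Op 14: conn=3 S1=37 S2=45 S3=44 S4=59 blocked=[]

Answer: 3 37 45 44 59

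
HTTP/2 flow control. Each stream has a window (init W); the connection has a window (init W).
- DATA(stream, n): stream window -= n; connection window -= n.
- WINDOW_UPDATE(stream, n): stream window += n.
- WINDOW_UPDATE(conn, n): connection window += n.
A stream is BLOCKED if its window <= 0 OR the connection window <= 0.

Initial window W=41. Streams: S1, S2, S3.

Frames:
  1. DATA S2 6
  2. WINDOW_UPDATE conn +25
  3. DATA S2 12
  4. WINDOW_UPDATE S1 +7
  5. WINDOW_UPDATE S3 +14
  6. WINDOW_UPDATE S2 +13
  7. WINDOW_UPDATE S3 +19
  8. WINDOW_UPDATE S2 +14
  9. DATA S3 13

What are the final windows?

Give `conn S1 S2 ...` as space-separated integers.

Op 1: conn=35 S1=41 S2=35 S3=41 blocked=[]
Op 2: conn=60 S1=41 S2=35 S3=41 blocked=[]
Op 3: conn=48 S1=41 S2=23 S3=41 blocked=[]
Op 4: conn=48 S1=48 S2=23 S3=41 blocked=[]
Op 5: conn=48 S1=48 S2=23 S3=55 blocked=[]
Op 6: conn=48 S1=48 S2=36 S3=55 blocked=[]
Op 7: conn=48 S1=48 S2=36 S3=74 blocked=[]
Op 8: conn=48 S1=48 S2=50 S3=74 blocked=[]
Op 9: conn=35 S1=48 S2=50 S3=61 blocked=[]

Answer: 35 48 50 61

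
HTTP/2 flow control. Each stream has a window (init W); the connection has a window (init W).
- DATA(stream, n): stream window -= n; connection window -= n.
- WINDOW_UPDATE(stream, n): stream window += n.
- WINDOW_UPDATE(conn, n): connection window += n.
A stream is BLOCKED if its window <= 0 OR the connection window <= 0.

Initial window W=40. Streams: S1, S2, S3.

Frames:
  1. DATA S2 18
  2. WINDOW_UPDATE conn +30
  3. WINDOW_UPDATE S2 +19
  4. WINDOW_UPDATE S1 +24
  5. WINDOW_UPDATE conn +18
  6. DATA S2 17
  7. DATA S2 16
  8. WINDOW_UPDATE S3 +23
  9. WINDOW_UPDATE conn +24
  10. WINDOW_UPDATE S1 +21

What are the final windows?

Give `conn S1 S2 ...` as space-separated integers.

Answer: 61 85 8 63

Derivation:
Op 1: conn=22 S1=40 S2=22 S3=40 blocked=[]
Op 2: conn=52 S1=40 S2=22 S3=40 blocked=[]
Op 3: conn=52 S1=40 S2=41 S3=40 blocked=[]
Op 4: conn=52 S1=64 S2=41 S3=40 blocked=[]
Op 5: conn=70 S1=64 S2=41 S3=40 blocked=[]
Op 6: conn=53 S1=64 S2=24 S3=40 blocked=[]
Op 7: conn=37 S1=64 S2=8 S3=40 blocked=[]
Op 8: conn=37 S1=64 S2=8 S3=63 blocked=[]
Op 9: conn=61 S1=64 S2=8 S3=63 blocked=[]
Op 10: conn=61 S1=85 S2=8 S3=63 blocked=[]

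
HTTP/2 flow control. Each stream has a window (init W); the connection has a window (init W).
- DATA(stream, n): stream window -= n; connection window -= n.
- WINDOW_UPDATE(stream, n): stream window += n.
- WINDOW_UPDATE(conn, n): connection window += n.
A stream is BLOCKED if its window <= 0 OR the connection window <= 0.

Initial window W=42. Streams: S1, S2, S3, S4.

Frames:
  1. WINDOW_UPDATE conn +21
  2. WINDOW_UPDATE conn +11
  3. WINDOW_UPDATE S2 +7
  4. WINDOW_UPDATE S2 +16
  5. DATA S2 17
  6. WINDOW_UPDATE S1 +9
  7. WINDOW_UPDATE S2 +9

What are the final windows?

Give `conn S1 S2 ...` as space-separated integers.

Op 1: conn=63 S1=42 S2=42 S3=42 S4=42 blocked=[]
Op 2: conn=74 S1=42 S2=42 S3=42 S4=42 blocked=[]
Op 3: conn=74 S1=42 S2=49 S3=42 S4=42 blocked=[]
Op 4: conn=74 S1=42 S2=65 S3=42 S4=42 blocked=[]
Op 5: conn=57 S1=42 S2=48 S3=42 S4=42 blocked=[]
Op 6: conn=57 S1=51 S2=48 S3=42 S4=42 blocked=[]
Op 7: conn=57 S1=51 S2=57 S3=42 S4=42 blocked=[]

Answer: 57 51 57 42 42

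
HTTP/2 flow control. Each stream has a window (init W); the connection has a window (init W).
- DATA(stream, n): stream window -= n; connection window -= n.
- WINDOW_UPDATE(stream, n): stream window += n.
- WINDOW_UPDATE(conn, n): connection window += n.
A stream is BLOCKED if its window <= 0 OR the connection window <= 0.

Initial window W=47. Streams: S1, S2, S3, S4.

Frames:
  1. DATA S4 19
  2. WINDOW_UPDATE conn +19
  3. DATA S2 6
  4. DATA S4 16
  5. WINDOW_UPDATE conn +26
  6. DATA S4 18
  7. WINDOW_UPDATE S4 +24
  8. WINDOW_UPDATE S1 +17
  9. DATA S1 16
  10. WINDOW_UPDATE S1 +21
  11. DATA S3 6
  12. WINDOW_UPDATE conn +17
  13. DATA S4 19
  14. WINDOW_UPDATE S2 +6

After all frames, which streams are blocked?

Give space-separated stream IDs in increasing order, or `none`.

Op 1: conn=28 S1=47 S2=47 S3=47 S4=28 blocked=[]
Op 2: conn=47 S1=47 S2=47 S3=47 S4=28 blocked=[]
Op 3: conn=41 S1=47 S2=41 S3=47 S4=28 blocked=[]
Op 4: conn=25 S1=47 S2=41 S3=47 S4=12 blocked=[]
Op 5: conn=51 S1=47 S2=41 S3=47 S4=12 blocked=[]
Op 6: conn=33 S1=47 S2=41 S3=47 S4=-6 blocked=[4]
Op 7: conn=33 S1=47 S2=41 S3=47 S4=18 blocked=[]
Op 8: conn=33 S1=64 S2=41 S3=47 S4=18 blocked=[]
Op 9: conn=17 S1=48 S2=41 S3=47 S4=18 blocked=[]
Op 10: conn=17 S1=69 S2=41 S3=47 S4=18 blocked=[]
Op 11: conn=11 S1=69 S2=41 S3=41 S4=18 blocked=[]
Op 12: conn=28 S1=69 S2=41 S3=41 S4=18 blocked=[]
Op 13: conn=9 S1=69 S2=41 S3=41 S4=-1 blocked=[4]
Op 14: conn=9 S1=69 S2=47 S3=41 S4=-1 blocked=[4]

Answer: S4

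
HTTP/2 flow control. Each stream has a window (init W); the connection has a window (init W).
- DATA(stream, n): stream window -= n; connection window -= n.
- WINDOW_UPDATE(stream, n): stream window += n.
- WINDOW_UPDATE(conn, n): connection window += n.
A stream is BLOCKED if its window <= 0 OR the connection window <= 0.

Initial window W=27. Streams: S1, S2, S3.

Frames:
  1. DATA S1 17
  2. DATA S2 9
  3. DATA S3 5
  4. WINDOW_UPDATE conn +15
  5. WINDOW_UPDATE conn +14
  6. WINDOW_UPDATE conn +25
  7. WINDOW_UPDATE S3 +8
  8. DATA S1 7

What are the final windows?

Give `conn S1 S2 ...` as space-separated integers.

Answer: 43 3 18 30

Derivation:
Op 1: conn=10 S1=10 S2=27 S3=27 blocked=[]
Op 2: conn=1 S1=10 S2=18 S3=27 blocked=[]
Op 3: conn=-4 S1=10 S2=18 S3=22 blocked=[1, 2, 3]
Op 4: conn=11 S1=10 S2=18 S3=22 blocked=[]
Op 5: conn=25 S1=10 S2=18 S3=22 blocked=[]
Op 6: conn=50 S1=10 S2=18 S3=22 blocked=[]
Op 7: conn=50 S1=10 S2=18 S3=30 blocked=[]
Op 8: conn=43 S1=3 S2=18 S3=30 blocked=[]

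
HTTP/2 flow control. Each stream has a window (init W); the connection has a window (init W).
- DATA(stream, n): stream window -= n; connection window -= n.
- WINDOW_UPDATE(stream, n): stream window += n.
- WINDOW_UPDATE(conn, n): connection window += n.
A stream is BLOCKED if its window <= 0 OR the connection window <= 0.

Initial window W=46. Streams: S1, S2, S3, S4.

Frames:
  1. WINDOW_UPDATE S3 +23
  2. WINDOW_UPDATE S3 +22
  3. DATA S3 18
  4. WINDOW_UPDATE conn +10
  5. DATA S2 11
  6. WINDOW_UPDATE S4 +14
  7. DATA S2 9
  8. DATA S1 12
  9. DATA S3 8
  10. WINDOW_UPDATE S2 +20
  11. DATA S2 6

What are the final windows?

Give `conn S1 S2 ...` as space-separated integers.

Answer: -8 34 40 65 60

Derivation:
Op 1: conn=46 S1=46 S2=46 S3=69 S4=46 blocked=[]
Op 2: conn=46 S1=46 S2=46 S3=91 S4=46 blocked=[]
Op 3: conn=28 S1=46 S2=46 S3=73 S4=46 blocked=[]
Op 4: conn=38 S1=46 S2=46 S3=73 S4=46 blocked=[]
Op 5: conn=27 S1=46 S2=35 S3=73 S4=46 blocked=[]
Op 6: conn=27 S1=46 S2=35 S3=73 S4=60 blocked=[]
Op 7: conn=18 S1=46 S2=26 S3=73 S4=60 blocked=[]
Op 8: conn=6 S1=34 S2=26 S3=73 S4=60 blocked=[]
Op 9: conn=-2 S1=34 S2=26 S3=65 S4=60 blocked=[1, 2, 3, 4]
Op 10: conn=-2 S1=34 S2=46 S3=65 S4=60 blocked=[1, 2, 3, 4]
Op 11: conn=-8 S1=34 S2=40 S3=65 S4=60 blocked=[1, 2, 3, 4]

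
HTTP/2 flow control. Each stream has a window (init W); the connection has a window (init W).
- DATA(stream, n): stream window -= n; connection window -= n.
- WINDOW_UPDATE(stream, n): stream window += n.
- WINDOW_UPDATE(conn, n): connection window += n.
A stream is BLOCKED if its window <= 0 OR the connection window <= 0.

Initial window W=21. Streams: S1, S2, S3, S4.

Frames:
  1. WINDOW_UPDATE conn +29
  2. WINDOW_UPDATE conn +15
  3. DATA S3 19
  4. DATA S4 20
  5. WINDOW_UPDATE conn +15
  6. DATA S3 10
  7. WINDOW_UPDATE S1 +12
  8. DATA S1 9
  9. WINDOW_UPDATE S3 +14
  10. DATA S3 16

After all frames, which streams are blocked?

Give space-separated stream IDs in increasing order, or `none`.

Op 1: conn=50 S1=21 S2=21 S3=21 S4=21 blocked=[]
Op 2: conn=65 S1=21 S2=21 S3=21 S4=21 blocked=[]
Op 3: conn=46 S1=21 S2=21 S3=2 S4=21 blocked=[]
Op 4: conn=26 S1=21 S2=21 S3=2 S4=1 blocked=[]
Op 5: conn=41 S1=21 S2=21 S3=2 S4=1 blocked=[]
Op 6: conn=31 S1=21 S2=21 S3=-8 S4=1 blocked=[3]
Op 7: conn=31 S1=33 S2=21 S3=-8 S4=1 blocked=[3]
Op 8: conn=22 S1=24 S2=21 S3=-8 S4=1 blocked=[3]
Op 9: conn=22 S1=24 S2=21 S3=6 S4=1 blocked=[]
Op 10: conn=6 S1=24 S2=21 S3=-10 S4=1 blocked=[3]

Answer: S3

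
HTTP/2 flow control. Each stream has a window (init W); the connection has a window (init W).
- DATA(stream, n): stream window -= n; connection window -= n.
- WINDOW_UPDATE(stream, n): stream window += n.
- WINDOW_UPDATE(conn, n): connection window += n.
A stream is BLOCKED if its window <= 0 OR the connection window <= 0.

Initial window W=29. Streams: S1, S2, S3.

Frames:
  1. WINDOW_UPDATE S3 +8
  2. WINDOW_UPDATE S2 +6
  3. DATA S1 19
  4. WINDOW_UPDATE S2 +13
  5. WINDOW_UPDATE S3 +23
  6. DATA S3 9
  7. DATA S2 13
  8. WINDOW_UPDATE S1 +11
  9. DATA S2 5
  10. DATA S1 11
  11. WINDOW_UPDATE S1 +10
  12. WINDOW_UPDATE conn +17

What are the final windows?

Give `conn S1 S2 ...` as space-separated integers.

Op 1: conn=29 S1=29 S2=29 S3=37 blocked=[]
Op 2: conn=29 S1=29 S2=35 S3=37 blocked=[]
Op 3: conn=10 S1=10 S2=35 S3=37 blocked=[]
Op 4: conn=10 S1=10 S2=48 S3=37 blocked=[]
Op 5: conn=10 S1=10 S2=48 S3=60 blocked=[]
Op 6: conn=1 S1=10 S2=48 S3=51 blocked=[]
Op 7: conn=-12 S1=10 S2=35 S3=51 blocked=[1, 2, 3]
Op 8: conn=-12 S1=21 S2=35 S3=51 blocked=[1, 2, 3]
Op 9: conn=-17 S1=21 S2=30 S3=51 blocked=[1, 2, 3]
Op 10: conn=-28 S1=10 S2=30 S3=51 blocked=[1, 2, 3]
Op 11: conn=-28 S1=20 S2=30 S3=51 blocked=[1, 2, 3]
Op 12: conn=-11 S1=20 S2=30 S3=51 blocked=[1, 2, 3]

Answer: -11 20 30 51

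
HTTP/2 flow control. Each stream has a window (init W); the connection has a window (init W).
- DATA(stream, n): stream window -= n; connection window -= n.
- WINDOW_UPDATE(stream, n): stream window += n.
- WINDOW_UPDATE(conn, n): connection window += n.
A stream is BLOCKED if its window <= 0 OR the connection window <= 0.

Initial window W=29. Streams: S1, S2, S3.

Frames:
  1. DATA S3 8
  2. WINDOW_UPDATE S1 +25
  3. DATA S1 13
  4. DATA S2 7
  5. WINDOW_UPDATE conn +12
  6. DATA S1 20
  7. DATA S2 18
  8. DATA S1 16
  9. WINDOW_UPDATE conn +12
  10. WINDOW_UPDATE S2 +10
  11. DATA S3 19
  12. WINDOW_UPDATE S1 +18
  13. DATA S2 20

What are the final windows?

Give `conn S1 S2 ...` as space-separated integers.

Answer: -68 23 -6 2

Derivation:
Op 1: conn=21 S1=29 S2=29 S3=21 blocked=[]
Op 2: conn=21 S1=54 S2=29 S3=21 blocked=[]
Op 3: conn=8 S1=41 S2=29 S3=21 blocked=[]
Op 4: conn=1 S1=41 S2=22 S3=21 blocked=[]
Op 5: conn=13 S1=41 S2=22 S3=21 blocked=[]
Op 6: conn=-7 S1=21 S2=22 S3=21 blocked=[1, 2, 3]
Op 7: conn=-25 S1=21 S2=4 S3=21 blocked=[1, 2, 3]
Op 8: conn=-41 S1=5 S2=4 S3=21 blocked=[1, 2, 3]
Op 9: conn=-29 S1=5 S2=4 S3=21 blocked=[1, 2, 3]
Op 10: conn=-29 S1=5 S2=14 S3=21 blocked=[1, 2, 3]
Op 11: conn=-48 S1=5 S2=14 S3=2 blocked=[1, 2, 3]
Op 12: conn=-48 S1=23 S2=14 S3=2 blocked=[1, 2, 3]
Op 13: conn=-68 S1=23 S2=-6 S3=2 blocked=[1, 2, 3]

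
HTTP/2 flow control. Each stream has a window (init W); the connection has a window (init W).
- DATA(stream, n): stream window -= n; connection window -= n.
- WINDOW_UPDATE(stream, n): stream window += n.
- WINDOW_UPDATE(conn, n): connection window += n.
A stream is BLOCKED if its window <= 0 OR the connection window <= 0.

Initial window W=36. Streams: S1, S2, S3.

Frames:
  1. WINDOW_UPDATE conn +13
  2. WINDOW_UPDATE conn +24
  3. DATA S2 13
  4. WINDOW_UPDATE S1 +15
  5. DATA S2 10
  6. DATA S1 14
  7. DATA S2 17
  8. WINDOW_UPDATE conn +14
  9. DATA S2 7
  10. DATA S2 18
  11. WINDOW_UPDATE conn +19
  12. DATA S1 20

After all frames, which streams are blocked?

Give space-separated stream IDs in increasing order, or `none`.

Op 1: conn=49 S1=36 S2=36 S3=36 blocked=[]
Op 2: conn=73 S1=36 S2=36 S3=36 blocked=[]
Op 3: conn=60 S1=36 S2=23 S3=36 blocked=[]
Op 4: conn=60 S1=51 S2=23 S3=36 blocked=[]
Op 5: conn=50 S1=51 S2=13 S3=36 blocked=[]
Op 6: conn=36 S1=37 S2=13 S3=36 blocked=[]
Op 7: conn=19 S1=37 S2=-4 S3=36 blocked=[2]
Op 8: conn=33 S1=37 S2=-4 S3=36 blocked=[2]
Op 9: conn=26 S1=37 S2=-11 S3=36 blocked=[2]
Op 10: conn=8 S1=37 S2=-29 S3=36 blocked=[2]
Op 11: conn=27 S1=37 S2=-29 S3=36 blocked=[2]
Op 12: conn=7 S1=17 S2=-29 S3=36 blocked=[2]

Answer: S2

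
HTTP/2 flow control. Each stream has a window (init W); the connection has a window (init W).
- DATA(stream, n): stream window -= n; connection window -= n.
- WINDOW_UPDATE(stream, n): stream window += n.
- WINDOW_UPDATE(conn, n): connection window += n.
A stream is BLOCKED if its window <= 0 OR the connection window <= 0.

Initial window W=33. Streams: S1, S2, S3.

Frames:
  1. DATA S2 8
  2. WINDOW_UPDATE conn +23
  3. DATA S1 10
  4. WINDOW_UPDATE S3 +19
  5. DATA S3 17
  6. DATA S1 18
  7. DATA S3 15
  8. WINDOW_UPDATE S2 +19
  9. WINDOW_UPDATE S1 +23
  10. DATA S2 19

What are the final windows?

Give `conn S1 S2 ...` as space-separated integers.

Op 1: conn=25 S1=33 S2=25 S3=33 blocked=[]
Op 2: conn=48 S1=33 S2=25 S3=33 blocked=[]
Op 3: conn=38 S1=23 S2=25 S3=33 blocked=[]
Op 4: conn=38 S1=23 S2=25 S3=52 blocked=[]
Op 5: conn=21 S1=23 S2=25 S3=35 blocked=[]
Op 6: conn=3 S1=5 S2=25 S3=35 blocked=[]
Op 7: conn=-12 S1=5 S2=25 S3=20 blocked=[1, 2, 3]
Op 8: conn=-12 S1=5 S2=44 S3=20 blocked=[1, 2, 3]
Op 9: conn=-12 S1=28 S2=44 S3=20 blocked=[1, 2, 3]
Op 10: conn=-31 S1=28 S2=25 S3=20 blocked=[1, 2, 3]

Answer: -31 28 25 20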